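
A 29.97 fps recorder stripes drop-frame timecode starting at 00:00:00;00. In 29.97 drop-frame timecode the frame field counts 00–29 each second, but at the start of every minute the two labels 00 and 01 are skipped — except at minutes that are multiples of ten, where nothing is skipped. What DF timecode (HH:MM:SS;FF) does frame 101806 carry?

Ten DF minutes hold 17982 frames, so frame 101806 lies in block 5 (frames 89910–107891) with 11896 frames into that block.
The block's first minute is 1800 frames and the rest 1798 each; 11896 frames reaches minute 6, so 5 × 18 + 6 × 2 = 102 labels have been skipped so far.
Adding those back, label number 101806 + 102 = 101908 at 30 labels/s is 3396 s + 28 f = 0 h 56 min 36 s frame 28, i.e. 00:56:36;28.

00:56:36;28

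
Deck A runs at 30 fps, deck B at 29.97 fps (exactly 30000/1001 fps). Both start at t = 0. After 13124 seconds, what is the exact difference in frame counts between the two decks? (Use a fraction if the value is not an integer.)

393720/1001 frames

A emits 30 × 13124 = 393720 frames; B emits 30000/1001 × 13124 = 393720000/1001.
Difference = 393720/1001 frames (≈ 393.3267); B is behind A.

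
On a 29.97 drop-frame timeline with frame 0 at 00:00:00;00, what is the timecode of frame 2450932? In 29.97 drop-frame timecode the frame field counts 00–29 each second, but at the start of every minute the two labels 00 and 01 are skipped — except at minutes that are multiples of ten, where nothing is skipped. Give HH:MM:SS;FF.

Ten DF minutes hold 17982 frames, so frame 2450932 lies in block 136 (frames 2445552–2463533) with 5380 frames into that block.
The block's first minute is 1800 frames and the rest 1798 each; 5380 frames reaches minute 2, so 136 × 18 + 2 × 2 = 2452 labels have been skipped so far.
Adding those back, label number 2450932 + 2452 = 2453384 at 30 labels/s is 81779 s + 14 f = 22 h 42 min 59 s frame 14, i.e. 22:42:59;14.

22:42:59;14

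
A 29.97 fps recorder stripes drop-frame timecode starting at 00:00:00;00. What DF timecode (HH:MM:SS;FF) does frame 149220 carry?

01:22:58;28

Each 10-minute DF block holds 10 × 60 × 30 − 9 × 2 = 17982 frames. 149220 ÷ 17982 → 8 full blocks, remainder 5364.
Within the partial block the first minute is 1800 frames and each further minute 1798, so 2 further minute boundaries passed. Total skipped labels = 18 × 8 + 2 × 2 = 148.
Non-drop label index = 149220 + 148 = 149368; at 30 labels/s that is 01:22:58:28, i.e. DF 01:22:58;28.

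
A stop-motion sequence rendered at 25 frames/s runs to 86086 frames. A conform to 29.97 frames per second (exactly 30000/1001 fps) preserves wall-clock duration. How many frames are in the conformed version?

Target frames = source frames × (target rate / source rate) = 86086 × (30000/1001)/(25) = 86086 × 1200/1001 = 103200.

103200 frames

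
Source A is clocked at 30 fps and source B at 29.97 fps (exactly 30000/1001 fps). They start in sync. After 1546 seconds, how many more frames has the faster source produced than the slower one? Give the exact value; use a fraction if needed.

46380/1001 frames

A emits 30 × 1546 = 46380 frames; B emits 30000/1001 × 1546 = 46380000/1001.
Difference = 46380/1001 frames (≈ 46.3337); B is behind A.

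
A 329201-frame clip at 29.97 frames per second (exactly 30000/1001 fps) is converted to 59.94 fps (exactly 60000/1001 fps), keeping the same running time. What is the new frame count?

658402 frames

Target frames = source frames × (target rate / source rate) = 329201 × (60000/1001)/(30000/1001) = 329201 × 2 = 658402.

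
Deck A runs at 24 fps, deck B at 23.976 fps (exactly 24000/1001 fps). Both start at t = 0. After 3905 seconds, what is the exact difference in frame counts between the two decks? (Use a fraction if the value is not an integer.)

A emits 24 × 3905 = 93720 frames; B emits 24000/1001 × 3905 = 8520000/91.
Difference = 8520/91 frames (≈ 93.6264); B is behind A.

8520/91 frames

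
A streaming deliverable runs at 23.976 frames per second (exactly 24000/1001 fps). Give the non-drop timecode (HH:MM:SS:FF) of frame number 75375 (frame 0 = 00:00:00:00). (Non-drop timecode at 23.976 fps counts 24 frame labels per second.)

75375 ÷ 24 = 3140 full seconds, remainder 15 frames.
3140 s = 0 h 52 min 20 s.
Timecode: 00:52:20:15.

00:52:20:15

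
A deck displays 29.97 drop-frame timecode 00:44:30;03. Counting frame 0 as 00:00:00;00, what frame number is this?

80023

Complete 10-minute blocks: 4, each 17982 frames → 71928.
Remaining 4 whole minutes in the current block: 1800 + 3 × 1798 = 7194 frames.
Within the current minute: 30 × 30 + 3 − 2 = 901 (labels ;00/;01 skipped at this minute). Total = 71928 + 7194 + 901 = 80023.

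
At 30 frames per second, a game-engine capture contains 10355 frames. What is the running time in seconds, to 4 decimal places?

Running time = 10355 × 1/30 = 2071/6 s ≈ 345.1667 s.

345.1667 seconds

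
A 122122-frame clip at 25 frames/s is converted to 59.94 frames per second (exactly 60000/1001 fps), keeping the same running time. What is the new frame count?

292800 frames

Target frames = source frames × (target rate / source rate) = 122122 × (60000/1001)/(25) = 122122 × 2400/1001 = 292800.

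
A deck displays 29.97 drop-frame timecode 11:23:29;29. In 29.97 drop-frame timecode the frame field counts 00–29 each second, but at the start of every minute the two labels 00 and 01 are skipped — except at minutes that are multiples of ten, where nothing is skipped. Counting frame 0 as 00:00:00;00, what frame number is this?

1229069

Complete 10-minute blocks: 68, each 17982 frames → 1222776.
Remaining 3 whole minutes in the current block: 1800 + 2 × 1798 = 5396 frames.
Within the current minute: 29 × 30 + 29 − 2 = 897 (labels ;00/;01 skipped at this minute). Total = 1222776 + 5396 + 897 = 1229069.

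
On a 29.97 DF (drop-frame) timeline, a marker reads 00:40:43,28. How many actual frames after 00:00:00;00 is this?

Complete 10-minute blocks: 4, each 17982 frames → 71928.
Remaining 0 whole minutes in the current block: 0 frames.
Within the current minute: 43 × 30 + 28 = 1318. Total = 71928 + 0 + 1318 = 73246.

73246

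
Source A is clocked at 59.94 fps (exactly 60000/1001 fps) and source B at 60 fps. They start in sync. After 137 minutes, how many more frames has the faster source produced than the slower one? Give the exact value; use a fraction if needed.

137 min = 8220 s.
A emits 60000/1001 × 8220 = 493200000/1001 frames; B emits 60 × 8220 = 493200.
Difference = 493200/1001 frames (≈ 492.7073); B is ahead of A.

493200/1001 frames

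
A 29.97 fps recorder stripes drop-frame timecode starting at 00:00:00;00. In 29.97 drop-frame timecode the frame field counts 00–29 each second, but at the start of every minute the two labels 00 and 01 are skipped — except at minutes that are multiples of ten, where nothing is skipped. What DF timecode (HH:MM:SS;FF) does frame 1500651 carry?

Each 10-minute DF block holds 10 × 60 × 30 − 9 × 2 = 17982 frames. 1500651 ÷ 17982 → 83 full blocks, remainder 8145.
Within the partial block the first minute is 1800 frames and each further minute 1798, so 4 further minute boundaries passed. Total skipped labels = 18 × 83 + 2 × 4 = 1502.
Non-drop label index = 1500651 + 1502 = 1502153; at 30 labels/s that is 13:54:31:23, i.e. DF 13:54:31;23.

13:54:31;23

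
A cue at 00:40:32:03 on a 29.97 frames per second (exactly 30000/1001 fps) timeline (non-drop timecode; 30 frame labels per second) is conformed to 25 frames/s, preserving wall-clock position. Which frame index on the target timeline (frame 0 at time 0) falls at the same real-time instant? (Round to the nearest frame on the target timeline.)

frame 60863

Source frame index: (0×3600 + 40×60 + 32) × 30 + 3 = 72963.
Real time: 72963 / (30000/1001) = 24345321/10000 s.
Target frame: (24345321/10000) × (25) = 24345321/400 ≈ 60863.302 → 60863.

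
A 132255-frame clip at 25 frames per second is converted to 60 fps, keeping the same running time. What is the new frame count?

317412 frames

Target frames = source frames × (target rate / source rate) = 132255 × (60)/(25) = 132255 × 12/5 = 317412.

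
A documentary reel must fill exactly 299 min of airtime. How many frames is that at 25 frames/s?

448500 frames

299 min = 17940 s.
Frames = 17940 × 25 = 448500.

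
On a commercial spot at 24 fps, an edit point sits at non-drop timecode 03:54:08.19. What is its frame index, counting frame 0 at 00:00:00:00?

Total seconds to the label: (3 × 3600 + 54 × 60 + 8) = 14048.
Frame index = 14048 × 24 + 19 = 337171.

337171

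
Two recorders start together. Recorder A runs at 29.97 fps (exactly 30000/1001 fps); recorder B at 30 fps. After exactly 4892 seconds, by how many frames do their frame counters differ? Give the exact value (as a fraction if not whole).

A emits 30000/1001 × 4892 = 146760000/1001 frames; B emits 30 × 4892 = 146760.
Difference = 146760/1001 frames (≈ 146.6134); B is ahead of A.

146760/1001 frames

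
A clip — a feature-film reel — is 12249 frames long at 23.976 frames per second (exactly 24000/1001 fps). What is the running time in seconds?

Running time = 12249 / (24000/1001) = 510.885375 s.

510.885375 seconds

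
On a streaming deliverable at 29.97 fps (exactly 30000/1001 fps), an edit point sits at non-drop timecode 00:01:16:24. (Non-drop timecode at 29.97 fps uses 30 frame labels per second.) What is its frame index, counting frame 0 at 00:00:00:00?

Total seconds to the label: (0 × 3600 + 1 × 60 + 16) = 76.
Frame index = 76 × 30 + 24 = 2304.

2304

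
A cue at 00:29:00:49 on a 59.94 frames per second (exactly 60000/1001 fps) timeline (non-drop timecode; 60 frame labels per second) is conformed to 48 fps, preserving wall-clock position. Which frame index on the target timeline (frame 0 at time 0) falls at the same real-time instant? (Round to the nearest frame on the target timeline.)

frame 83643

Source frame index: (0×3600 + 29×60 + 0) × 60 + 49 = 104449.
Real time: 104449 / (60000/1001) = 104553449/60000 s.
Target frame: (104553449/60000) × (48) = 104553449/1250 ≈ 83642.759 → 83643.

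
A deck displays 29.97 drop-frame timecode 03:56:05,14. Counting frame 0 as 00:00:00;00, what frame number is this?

424538

Complete 10-minute blocks: 23, each 17982 frames → 413586.
Remaining 6 whole minutes in the current block: 1800 + 5 × 1798 = 10790 frames.
Within the current minute: 5 × 30 + 14 − 2 = 162 (labels ;00/;01 skipped at this minute). Total = 413586 + 10790 + 162 = 424538.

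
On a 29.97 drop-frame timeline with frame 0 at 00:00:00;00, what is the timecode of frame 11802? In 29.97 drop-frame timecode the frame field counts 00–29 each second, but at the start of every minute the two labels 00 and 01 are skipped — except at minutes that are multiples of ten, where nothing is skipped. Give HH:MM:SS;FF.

00:06:33;24

Each 10-minute DF block holds 10 × 60 × 30 − 9 × 2 = 17982 frames. 11802 ÷ 17982 → 0 full blocks, remainder 11802.
Within the partial block the first minute is 1800 frames and each further minute 1798, so 6 further minute boundaries passed. Total skipped labels = 18 × 0 + 2 × 6 = 12.
Non-drop label index = 11802 + 12 = 11814; at 30 labels/s that is 00:06:33:24, i.e. DF 00:06:33;24.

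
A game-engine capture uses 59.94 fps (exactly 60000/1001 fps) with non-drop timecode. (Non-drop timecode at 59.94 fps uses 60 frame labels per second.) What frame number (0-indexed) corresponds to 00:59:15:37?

frame 213337

Total seconds to the label: (0 × 3600 + 59 × 60 + 15) = 3555.
Frame index = 3555 × 60 + 37 = 213337.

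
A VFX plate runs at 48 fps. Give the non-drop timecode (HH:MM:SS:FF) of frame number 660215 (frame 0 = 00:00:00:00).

660215 ÷ 48 = 13754 full seconds, remainder 23 frames.
13754 s = 3 h 49 min 14 s.
Timecode: 03:49:14:23.

03:49:14:23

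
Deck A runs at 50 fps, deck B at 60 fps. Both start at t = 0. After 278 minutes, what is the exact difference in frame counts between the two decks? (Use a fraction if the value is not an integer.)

278 min = 16680 s.
A emits 50 × 16680 = 834000 frames; B emits 60 × 16680 = 1000800.
Difference = 166800 frames; B is ahead of A.

166800 frames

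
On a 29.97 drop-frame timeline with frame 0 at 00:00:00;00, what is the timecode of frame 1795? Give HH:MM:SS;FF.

Each 10-minute DF block holds 10 × 60 × 30 − 9 × 2 = 17982 frames. 1795 ÷ 17982 → 0 full blocks, remainder 1795.
Within the partial block the first minute is 1800 frames and each further minute 1798, so 0 further minute boundaries passed. Total skipped labels = 18 × 0 + 2 × 0 = 0.
Non-drop label index = 1795 + 0 = 1795; at 30 labels/s that is 00:00:59:25, i.e. DF 00:00:59;25.

00:00:59;25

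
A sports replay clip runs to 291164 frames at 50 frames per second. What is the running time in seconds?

Running time = 291164 / (50) = 5823.28 s.

5823.28 seconds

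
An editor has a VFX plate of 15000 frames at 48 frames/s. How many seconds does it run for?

312.5 seconds

Running time = 15000 / (48) = 312.5 s.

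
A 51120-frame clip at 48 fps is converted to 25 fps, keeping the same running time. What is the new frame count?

Target frames = source frames × (target rate / source rate) = 51120 × (25)/(48) = 51120 × 25/48 = 26625.

26625 frames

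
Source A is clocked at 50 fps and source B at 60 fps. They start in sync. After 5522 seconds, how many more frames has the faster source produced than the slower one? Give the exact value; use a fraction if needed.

A emits 50 × 5522 = 276100 frames; B emits 60 × 5522 = 331320.
Difference = 55220 frames; B is ahead of A.

55220 frames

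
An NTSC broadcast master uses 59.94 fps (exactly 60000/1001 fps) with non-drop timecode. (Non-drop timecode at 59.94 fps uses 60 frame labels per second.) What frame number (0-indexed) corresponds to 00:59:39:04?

Total seconds to the label: (0 × 3600 + 59 × 60 + 39) = 3579.
Frame index = 3579 × 60 + 4 = 214744.

frame 214744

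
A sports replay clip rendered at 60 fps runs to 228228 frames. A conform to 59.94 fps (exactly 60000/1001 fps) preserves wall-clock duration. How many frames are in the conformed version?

228000 frames

Target frames = source frames × (target rate / source rate) = 228228 × (60000/1001)/(60) = 228228 × 1000/1001 = 228000.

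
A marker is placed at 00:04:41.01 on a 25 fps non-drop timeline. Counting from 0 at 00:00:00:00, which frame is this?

Total seconds to the label: (0 × 3600 + 4 × 60 + 41) = 281.
Frame index = 281 × 25 + 1 = 7026.

7026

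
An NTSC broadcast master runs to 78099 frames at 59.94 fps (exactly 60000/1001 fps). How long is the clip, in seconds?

Running time = 78099 / (60000/1001) = 1302.95165 s.

1302.95165 seconds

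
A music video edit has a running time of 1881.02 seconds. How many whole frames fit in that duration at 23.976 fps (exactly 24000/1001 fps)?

Frames = 1881.02 × 24000/1001 = 45144480/1001 ≈ 45099.3806.
Complete frames: 45099.

45099 frames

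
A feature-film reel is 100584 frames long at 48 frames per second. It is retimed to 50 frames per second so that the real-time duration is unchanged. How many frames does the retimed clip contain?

104775 frames

Target frames = source frames × (target rate / source rate) = 100584 × (50)/(48) = 100584 × 25/24 = 104775.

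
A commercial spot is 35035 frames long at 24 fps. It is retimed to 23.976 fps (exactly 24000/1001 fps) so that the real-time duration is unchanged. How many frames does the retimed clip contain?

35000 frames

Target frames = source frames × (target rate / source rate) = 35035 × (24000/1001)/(24) = 35035 × 1000/1001 = 35000.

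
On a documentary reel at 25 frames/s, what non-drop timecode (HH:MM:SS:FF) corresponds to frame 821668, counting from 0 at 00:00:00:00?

821668 ÷ 25 = 32866 full seconds, remainder 18 frames.
32866 s = 9 h 7 min 46 s.
Timecode: 09:07:46:18.

09:07:46:18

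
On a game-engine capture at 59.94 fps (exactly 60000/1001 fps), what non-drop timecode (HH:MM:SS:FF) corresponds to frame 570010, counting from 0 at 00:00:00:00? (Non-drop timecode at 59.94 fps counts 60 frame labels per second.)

570010 ÷ 60 = 9500 full seconds, remainder 10 frames.
9500 s = 2 h 38 min 20 s.
Timecode: 02:38:20:10.

02:38:20:10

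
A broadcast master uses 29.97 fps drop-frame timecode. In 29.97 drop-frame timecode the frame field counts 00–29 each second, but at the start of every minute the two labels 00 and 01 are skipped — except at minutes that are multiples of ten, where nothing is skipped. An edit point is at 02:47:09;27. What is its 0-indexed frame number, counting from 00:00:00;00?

Complete 10-minute blocks: 16, each 17982 frames → 287712.
Remaining 7 whole minutes in the current block: 1800 + 6 × 1798 = 12588 frames.
Within the current minute: 9 × 30 + 27 − 2 = 295 (labels ;00/;01 skipped at this minute). Total = 287712 + 12588 + 295 = 300595.

300595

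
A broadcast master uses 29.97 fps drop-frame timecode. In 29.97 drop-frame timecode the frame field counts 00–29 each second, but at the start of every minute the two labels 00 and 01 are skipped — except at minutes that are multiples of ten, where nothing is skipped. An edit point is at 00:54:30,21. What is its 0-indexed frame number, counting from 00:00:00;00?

Complete 10-minute blocks: 5, each 17982 frames → 89910.
Remaining 4 whole minutes in the current block: 1800 + 3 × 1798 = 7194 frames.
Within the current minute: 30 × 30 + 21 − 2 = 919 (labels ;00/;01 skipped at this minute). Total = 89910 + 7194 + 919 = 98023.

98023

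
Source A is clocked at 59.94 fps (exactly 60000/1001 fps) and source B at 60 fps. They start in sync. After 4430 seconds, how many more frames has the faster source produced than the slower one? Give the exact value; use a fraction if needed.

A emits 60000/1001 × 4430 = 265800000/1001 frames; B emits 60 × 4430 = 265800.
Difference = 265800/1001 frames (≈ 265.5345); B is ahead of A.

265800/1001 frames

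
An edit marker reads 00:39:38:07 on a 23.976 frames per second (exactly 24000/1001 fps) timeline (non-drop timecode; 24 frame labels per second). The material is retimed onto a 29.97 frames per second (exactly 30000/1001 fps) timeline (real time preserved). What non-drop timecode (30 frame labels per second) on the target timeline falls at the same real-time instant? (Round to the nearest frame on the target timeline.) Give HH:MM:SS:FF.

Source frame index: (0×3600 + 39×60 + 38) × 24 + 7 = 57079.
Real time: 57079 / (24000/1001) = 57136079/24000 s.
Target frame: (57136079/24000) × (30000/1001) = 285395/4 ≈ 71348.750 → 71349.
At 30 labels/s: frame 71349 → 00:39:38:09.

00:39:38:09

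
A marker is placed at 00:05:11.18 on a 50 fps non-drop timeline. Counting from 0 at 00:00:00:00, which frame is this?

15568

Total seconds to the label: (0 × 3600 + 5 × 60 + 11) = 311.
Frame index = 311 × 50 + 18 = 15568.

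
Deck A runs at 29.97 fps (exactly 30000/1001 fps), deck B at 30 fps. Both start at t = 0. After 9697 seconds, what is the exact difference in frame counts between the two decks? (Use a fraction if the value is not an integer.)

290910/1001 frames

A emits 30000/1001 × 9697 = 290910000/1001 frames; B emits 30 × 9697 = 290910.
Difference = 290910/1001 frames (≈ 290.6194); B is ahead of A.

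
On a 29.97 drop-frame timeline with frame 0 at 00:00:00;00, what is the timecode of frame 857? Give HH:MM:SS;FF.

Ten DF minutes hold 17982 frames, so frame 857 lies in block 0 (frames 0–17981) with 857 frames into that block.
The block's first minute is 1800 frames and the rest 1798 each; 857 frames reaches minute 0, so 0 × 18 + 0 × 2 = 0 labels have been skipped so far.
Adding those back, label number 857 + 0 = 857 at 30 labels/s is 28 s + 17 f = 0 h 0 min 28 s frame 17, i.e. 00:00:28;17.

00:00:28;17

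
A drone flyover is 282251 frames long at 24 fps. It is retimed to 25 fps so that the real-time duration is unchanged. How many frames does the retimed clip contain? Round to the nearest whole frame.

294011 frames

Frames at target rate = 282251 × (25) / (24) = 7056275/24 ≈ 294011.458.
Nearest whole frame: 294011.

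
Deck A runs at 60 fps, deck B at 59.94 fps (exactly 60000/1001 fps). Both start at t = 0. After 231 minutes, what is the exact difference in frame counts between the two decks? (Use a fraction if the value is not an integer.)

10800/13 frames

231 min = 13860 s.
A emits 60 × 13860 = 831600 frames; B emits 60000/1001 × 13860 = 10800000/13.
Difference = 10800/13 frames (≈ 830.7692); B is behind A.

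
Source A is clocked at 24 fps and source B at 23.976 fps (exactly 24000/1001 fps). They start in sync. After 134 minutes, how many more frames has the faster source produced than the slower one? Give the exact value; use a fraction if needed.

134 min = 8040 s.
A emits 24 × 8040 = 192960 frames; B emits 24000/1001 × 8040 = 192960000/1001.
Difference = 192960/1001 frames (≈ 192.7672); B is behind A.

192960/1001 frames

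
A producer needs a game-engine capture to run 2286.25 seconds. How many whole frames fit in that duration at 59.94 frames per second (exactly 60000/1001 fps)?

Frames = 2286.25 × 60000/1001 = 137175000/1001 ≈ 137037.9620.
Complete frames: 137037.

137037 frames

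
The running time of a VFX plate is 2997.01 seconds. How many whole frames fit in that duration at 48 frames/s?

143856 frames

Frames = 2997.01 × 48 = 3596412/25 ≈ 143856.4800.
Complete frames: 143856.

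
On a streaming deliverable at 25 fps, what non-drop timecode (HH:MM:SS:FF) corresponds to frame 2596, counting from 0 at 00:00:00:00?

00:01:43:21

2596 ÷ 25 = 103 full seconds, remainder 21 frames.
103 s = 0 h 1 min 43 s.
Timecode: 00:01:43:21.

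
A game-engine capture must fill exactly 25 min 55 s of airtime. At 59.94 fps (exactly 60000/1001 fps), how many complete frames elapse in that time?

25 min 55 s = 1555 s.
Frames = 1555 × 60000/1001 = 93300000/1001 ≈ 93206.7932.
Complete frames: 93206.

93206 frames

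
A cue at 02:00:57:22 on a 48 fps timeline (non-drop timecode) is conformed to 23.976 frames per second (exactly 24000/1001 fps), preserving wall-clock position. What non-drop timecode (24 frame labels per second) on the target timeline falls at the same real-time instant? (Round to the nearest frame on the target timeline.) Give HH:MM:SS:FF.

Source frame index: (2×3600 + 0×60 + 57) × 48 + 22 = 348358.
Real time: 348358 / (48) = 174179/24 s.
Target frame: (174179/24) × (24000/1001) = 174179000/1001 ≈ 174004.995 → 174005.
At 24 labels/s: frame 174005 → 02:00:50:05.

02:00:50:05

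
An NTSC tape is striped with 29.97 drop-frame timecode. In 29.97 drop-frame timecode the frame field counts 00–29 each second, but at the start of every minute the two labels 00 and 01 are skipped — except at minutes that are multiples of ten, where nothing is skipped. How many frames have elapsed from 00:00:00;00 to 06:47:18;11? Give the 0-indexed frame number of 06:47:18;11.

732417

As if non-drop at 30 labels/s: (6 × 3600 + 47 × 60 + 18) × 30 + 11 = 733151.
Minute boundaries passed: 407; those not divisible by 10: 407 − 40 = 367; dropped labels = 2 × 367 = 734.
Actual frame index = 733151 − 734 = 732417.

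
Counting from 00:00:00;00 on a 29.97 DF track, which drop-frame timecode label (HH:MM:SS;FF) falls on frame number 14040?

Each 10-minute DF block holds 10 × 60 × 30 − 9 × 2 = 17982 frames. 14040 ÷ 17982 → 0 full blocks, remainder 14040.
Within the partial block the first minute is 1800 frames and each further minute 1798, so 7 further minute boundaries passed. Total skipped labels = 18 × 0 + 2 × 7 = 14.
Non-drop label index = 14040 + 14 = 14054; at 30 labels/s that is 00:07:48:14, i.e. DF 00:07:48;14.

00:07:48;14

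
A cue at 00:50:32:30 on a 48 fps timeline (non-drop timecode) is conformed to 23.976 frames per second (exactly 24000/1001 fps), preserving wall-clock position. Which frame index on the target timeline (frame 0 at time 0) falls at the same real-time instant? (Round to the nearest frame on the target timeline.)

frame 72710

Source frame index: (0×3600 + 50×60 + 32) × 48 + 30 = 145566.
Real time: 145566 / (48) = 24261/8 s.
Target frame: (24261/8) × (24000/1001) = 72783000/1001 ≈ 72710.290 → 72710.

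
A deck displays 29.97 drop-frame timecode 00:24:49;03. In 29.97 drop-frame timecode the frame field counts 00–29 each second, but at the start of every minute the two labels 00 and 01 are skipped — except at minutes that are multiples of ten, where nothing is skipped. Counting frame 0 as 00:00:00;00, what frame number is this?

44629

Complete 10-minute blocks: 2, each 17982 frames → 35964.
Remaining 4 whole minutes in the current block: 1800 + 3 × 1798 = 7194 frames.
Within the current minute: 49 × 30 + 3 − 2 = 1471 (labels ;00/;01 skipped at this minute). Total = 35964 + 7194 + 1471 = 44629.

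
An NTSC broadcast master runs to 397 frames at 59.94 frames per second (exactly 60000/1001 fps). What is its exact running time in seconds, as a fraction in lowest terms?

397397/60000 seconds

Running time = 397 ÷ (60000/1001) = 397 × 1001/60000 = 397397/60000 s.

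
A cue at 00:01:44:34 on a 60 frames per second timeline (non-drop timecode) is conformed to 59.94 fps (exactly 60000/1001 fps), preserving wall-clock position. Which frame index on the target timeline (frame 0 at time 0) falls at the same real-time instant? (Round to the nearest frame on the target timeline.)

frame 6268

Source frame index: (0×3600 + 1×60 + 44) × 60 + 34 = 6274.
Real time: 6274 / (60) = 3137/30 s.
Target frame: (3137/30) × (60000/1001) = 6274000/1001 ≈ 6267.732 → 6268.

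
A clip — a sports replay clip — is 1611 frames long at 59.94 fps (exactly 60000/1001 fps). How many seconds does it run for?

26.87685 seconds

Running time = 1611 / (60000/1001) = 26.87685 s.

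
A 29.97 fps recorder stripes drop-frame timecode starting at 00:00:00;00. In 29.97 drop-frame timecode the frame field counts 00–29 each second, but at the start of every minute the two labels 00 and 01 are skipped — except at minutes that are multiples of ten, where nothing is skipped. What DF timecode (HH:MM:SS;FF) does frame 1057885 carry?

09:48:18;05

Ten DF minutes hold 17982 frames, so frame 1057885 lies in block 58 (frames 1042956–1060937) with 14929 frames into that block.
The block's first minute is 1800 frames and the rest 1798 each; 14929 frames reaches minute 8, so 58 × 18 + 8 × 2 = 1060 labels have been skipped so far.
Adding those back, label number 1057885 + 1060 = 1058945 at 30 labels/s is 35298 s + 5 f = 9 h 48 min 18 s frame 5, i.e. 09:48:18;05.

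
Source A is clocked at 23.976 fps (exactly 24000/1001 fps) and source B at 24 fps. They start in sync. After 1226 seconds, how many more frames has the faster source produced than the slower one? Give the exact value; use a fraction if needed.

29424/1001 frames

A emits 24000/1001 × 1226 = 29424000/1001 frames; B emits 24 × 1226 = 29424.
Difference = 29424/1001 frames (≈ 29.3946); B is ahead of A.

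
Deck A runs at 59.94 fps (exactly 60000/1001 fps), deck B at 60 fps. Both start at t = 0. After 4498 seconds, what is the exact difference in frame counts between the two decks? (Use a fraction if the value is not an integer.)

A emits 60000/1001 × 4498 = 20760000/77 frames; B emits 60 × 4498 = 269880.
Difference = 20760/77 frames (≈ 269.6104); B is ahead of A.

20760/77 frames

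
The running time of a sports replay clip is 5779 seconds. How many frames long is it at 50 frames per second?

Frames = 5779 × 50 = 288950.

288950 frames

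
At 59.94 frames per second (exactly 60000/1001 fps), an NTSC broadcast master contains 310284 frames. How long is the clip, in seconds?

Running time = 310284 / (60000/1001) = 5176.5714 s.

5176.5714 seconds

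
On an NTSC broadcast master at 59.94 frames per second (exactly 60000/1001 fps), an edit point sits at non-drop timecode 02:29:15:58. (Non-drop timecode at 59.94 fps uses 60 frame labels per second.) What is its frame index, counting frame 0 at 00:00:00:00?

537358

Total seconds to the label: (2 × 3600 + 29 × 60 + 15) = 8955.
Frame index = 8955 × 60 + 58 = 537358.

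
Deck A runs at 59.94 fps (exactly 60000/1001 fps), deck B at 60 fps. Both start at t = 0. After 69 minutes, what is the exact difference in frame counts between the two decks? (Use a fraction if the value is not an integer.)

248400/1001 frames

69 min = 4140 s.
A emits 60000/1001 × 4140 = 248400000/1001 frames; B emits 60 × 4140 = 248400.
Difference = 248400/1001 frames (≈ 248.1518); B is ahead of A.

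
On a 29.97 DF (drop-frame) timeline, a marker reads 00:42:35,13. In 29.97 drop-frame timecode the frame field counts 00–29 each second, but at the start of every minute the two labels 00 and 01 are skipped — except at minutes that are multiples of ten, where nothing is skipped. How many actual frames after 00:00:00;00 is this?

As if non-drop at 30 labels/s: (0 × 3600 + 42 × 60 + 35) × 30 + 13 = 76663.
Minute boundaries passed: 42; those not divisible by 10: 42 − 4 = 38; dropped labels = 2 × 38 = 76.
Actual frame index = 76663 − 76 = 76587.

76587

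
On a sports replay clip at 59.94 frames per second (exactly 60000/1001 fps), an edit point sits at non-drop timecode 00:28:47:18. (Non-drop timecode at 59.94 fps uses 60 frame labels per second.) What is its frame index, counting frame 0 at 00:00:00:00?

103638

Total seconds to the label: (0 × 3600 + 28 × 60 + 47) = 1727.
Frame index = 1727 × 60 + 18 = 103638.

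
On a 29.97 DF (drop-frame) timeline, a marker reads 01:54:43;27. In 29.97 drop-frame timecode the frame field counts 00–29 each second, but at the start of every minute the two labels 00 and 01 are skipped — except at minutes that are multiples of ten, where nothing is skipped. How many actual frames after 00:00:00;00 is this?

Complete 10-minute blocks: 11, each 17982 frames → 197802.
Remaining 4 whole minutes in the current block: 1800 + 3 × 1798 = 7194 frames.
Within the current minute: 43 × 30 + 27 − 2 = 1315 (labels ;00/;01 skipped at this minute). Total = 197802 + 7194 + 1315 = 206311.

206311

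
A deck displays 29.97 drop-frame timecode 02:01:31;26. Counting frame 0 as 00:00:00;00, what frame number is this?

Complete 10-minute blocks: 12, each 17982 frames → 215784.
Remaining 1 whole minute in the current block: 1800 + 0 × 1798 = 1800 frames.
Within the current minute: 31 × 30 + 26 − 2 = 954 (labels ;00/;01 skipped at this minute). Total = 215784 + 1800 + 954 = 218538.

218538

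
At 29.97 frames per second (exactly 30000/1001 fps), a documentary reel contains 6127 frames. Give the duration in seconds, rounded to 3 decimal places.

Running time = 6127 × 1001/30000 = 6133127/30000 s ≈ 204.438 s.

204.438 seconds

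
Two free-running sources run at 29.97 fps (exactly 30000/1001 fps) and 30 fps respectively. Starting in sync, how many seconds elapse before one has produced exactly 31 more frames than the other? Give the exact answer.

31031/30 seconds

The gap grows by |30 − 30000/1001| = 30/1001 frames per second.
Time for a 31-frame gap: 31 ÷ (30/1001) = 31031/30 s.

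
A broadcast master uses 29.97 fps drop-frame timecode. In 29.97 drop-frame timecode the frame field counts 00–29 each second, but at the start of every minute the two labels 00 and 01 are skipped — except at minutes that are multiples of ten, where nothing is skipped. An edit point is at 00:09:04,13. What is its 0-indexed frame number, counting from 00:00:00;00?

16315

As if non-drop at 30 labels/s: (0 × 3600 + 9 × 60 + 4) × 30 + 13 = 16333.
Minute boundaries passed: 9; those not divisible by 10: 9 − 0 = 9; dropped labels = 2 × 9 = 18.
Actual frame index = 16333 − 18 = 16315.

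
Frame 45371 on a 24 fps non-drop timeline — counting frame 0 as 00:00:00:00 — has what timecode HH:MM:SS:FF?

45371 ÷ 24 = 1890 full seconds, remainder 11 frames.
1890 s = 0 h 31 min 30 s.
Timecode: 00:31:30:11.

00:31:30:11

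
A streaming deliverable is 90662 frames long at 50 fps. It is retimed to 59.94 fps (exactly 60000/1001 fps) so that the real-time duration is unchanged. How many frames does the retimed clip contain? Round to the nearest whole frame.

Frames at target rate = 90662 × (60000/1001) / (50) = 760800/7 ≈ 108685.714.
Nearest whole frame: 108686.

108686 frames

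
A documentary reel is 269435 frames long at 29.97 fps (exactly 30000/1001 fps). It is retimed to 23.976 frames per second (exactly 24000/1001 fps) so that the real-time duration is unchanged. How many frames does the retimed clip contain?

215548 frames

Target frames = source frames × (target rate / source rate) = 269435 × (24000/1001)/(30000/1001) = 269435 × 4/5 = 215548.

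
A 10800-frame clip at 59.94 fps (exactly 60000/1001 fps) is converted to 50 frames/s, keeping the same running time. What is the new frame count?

9009 frames

Target frames = source frames × (target rate / source rate) = 10800 × (50)/(60000/1001) = 10800 × 1001/1200 = 9009.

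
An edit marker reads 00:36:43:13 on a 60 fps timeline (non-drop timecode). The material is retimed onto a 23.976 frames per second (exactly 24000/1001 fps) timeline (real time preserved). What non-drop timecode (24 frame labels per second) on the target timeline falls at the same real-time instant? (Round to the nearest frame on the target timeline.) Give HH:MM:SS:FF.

00:36:41:00

Source frame index: (0×3600 + 36×60 + 43) × 60 + 13 = 132193.
Real time: 132193 / (60) = 132193/60 s.
Target frame: (132193/60) × (24000/1001) = 52877200/1001 ≈ 52824.376 → 52824.
At 24 labels/s: frame 52824 → 00:36:41:00.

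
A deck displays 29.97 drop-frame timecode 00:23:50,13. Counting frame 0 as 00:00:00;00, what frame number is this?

42871

As if non-drop at 30 labels/s: (0 × 3600 + 23 × 60 + 50) × 30 + 13 = 42913.
Minute boundaries passed: 23; those not divisible by 10: 23 − 2 = 21; dropped labels = 2 × 21 = 42.
Actual frame index = 42913 − 42 = 42871.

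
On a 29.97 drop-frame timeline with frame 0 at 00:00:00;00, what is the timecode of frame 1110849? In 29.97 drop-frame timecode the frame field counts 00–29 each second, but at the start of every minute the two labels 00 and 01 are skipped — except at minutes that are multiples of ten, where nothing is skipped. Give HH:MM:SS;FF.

Ten DF minutes hold 17982 frames, so frame 1110849 lies in block 61 (frames 1096902–1114883) with 13947 frames into that block.
The block's first minute is 1800 frames and the rest 1798 each; 13947 frames reaches minute 7, so 61 × 18 + 7 × 2 = 1112 labels have been skipped so far.
Adding those back, label number 1110849 + 1112 = 1111961 at 30 labels/s is 37065 s + 11 f = 10 h 17 min 45 s frame 11, i.e. 10:17:45;11.

10:17:45;11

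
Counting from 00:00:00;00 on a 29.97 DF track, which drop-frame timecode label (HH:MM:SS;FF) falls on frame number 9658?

Ten DF minutes hold 17982 frames, so frame 9658 lies in block 0 (frames 0–17981) with 9658 frames into that block.
The block's first minute is 1800 frames and the rest 1798 each; 9658 frames reaches minute 5, so 0 × 18 + 5 × 2 = 10 labels have been skipped so far.
Adding those back, label number 9658 + 10 = 9668 at 30 labels/s is 322 s + 8 f = 0 h 5 min 22 s frame 8, i.e. 00:05:22;08.

00:05:22;08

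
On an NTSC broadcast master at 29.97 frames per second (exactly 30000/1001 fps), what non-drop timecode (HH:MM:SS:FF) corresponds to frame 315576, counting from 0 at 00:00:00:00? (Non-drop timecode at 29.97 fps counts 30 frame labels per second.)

02:55:19:06

315576 ÷ 30 = 10519 full seconds, remainder 6 frames.
10519 s = 2 h 55 min 19 s.
Timecode: 02:55:19:06.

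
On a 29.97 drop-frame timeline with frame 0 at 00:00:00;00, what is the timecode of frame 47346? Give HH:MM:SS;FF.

Ten DF minutes hold 17982 frames, so frame 47346 lies in block 2 (frames 35964–53945) with 11382 frames into that block.
The block's first minute is 1800 frames and the rest 1798 each; 11382 frames reaches minute 6, so 2 × 18 + 6 × 2 = 48 labels have been skipped so far.
Adding those back, label number 47346 + 48 = 47394 at 30 labels/s is 1579 s + 24 f = 0 h 26 min 19 s frame 24, i.e. 00:26:19;24.

00:26:19;24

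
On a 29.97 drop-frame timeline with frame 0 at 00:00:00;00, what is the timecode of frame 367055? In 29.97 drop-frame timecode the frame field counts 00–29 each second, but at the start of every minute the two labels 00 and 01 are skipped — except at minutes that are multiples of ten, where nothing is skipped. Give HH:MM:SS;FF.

Ten DF minutes hold 17982 frames, so frame 367055 lies in block 20 (frames 359640–377621) with 7415 frames into that block.
The block's first minute is 1800 frames and the rest 1798 each; 7415 frames reaches minute 4, so 20 × 18 + 4 × 2 = 368 labels have been skipped so far.
Adding those back, label number 367055 + 368 = 367423 at 30 labels/s is 12247 s + 13 f = 3 h 24 min 7 s frame 13, i.e. 03:24:07;13.

03:24:07;13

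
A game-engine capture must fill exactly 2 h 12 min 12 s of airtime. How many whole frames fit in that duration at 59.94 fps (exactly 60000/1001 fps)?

2 h 12 min 12 s = 7932 s.
Frames = 7932 × 60000/1001 = 475920000/1001 ≈ 475444.5554.
Complete frames: 475444.

475444 frames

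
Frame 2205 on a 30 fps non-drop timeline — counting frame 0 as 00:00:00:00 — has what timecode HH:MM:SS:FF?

00:01:13:15

2205 ÷ 30 = 73 full seconds, remainder 15 frames.
73 s = 0 h 1 min 13 s.
Timecode: 00:01:13:15.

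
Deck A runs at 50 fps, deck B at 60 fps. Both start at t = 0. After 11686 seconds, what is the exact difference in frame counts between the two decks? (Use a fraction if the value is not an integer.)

116860 frames

A emits 50 × 11686 = 584300 frames; B emits 60 × 11686 = 701160.
Difference = 116860 frames; B is ahead of A.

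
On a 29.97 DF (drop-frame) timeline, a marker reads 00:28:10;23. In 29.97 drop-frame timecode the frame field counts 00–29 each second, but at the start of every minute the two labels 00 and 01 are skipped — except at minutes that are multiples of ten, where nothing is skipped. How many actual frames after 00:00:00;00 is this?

As if non-drop at 30 labels/s: (0 × 3600 + 28 × 60 + 10) × 30 + 23 = 50723.
Minute boundaries passed: 28; those not divisible by 10: 28 − 2 = 26; dropped labels = 2 × 26 = 52.
Actual frame index = 50723 − 52 = 50671.

50671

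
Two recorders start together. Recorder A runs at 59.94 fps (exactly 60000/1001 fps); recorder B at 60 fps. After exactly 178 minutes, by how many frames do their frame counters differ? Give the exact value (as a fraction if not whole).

640800/1001 frames

178 min = 10680 s.
A emits 60000/1001 × 10680 = 640800000/1001 frames; B emits 60 × 10680 = 640800.
Difference = 640800/1001 frames (≈ 640.1598); B is ahead of A.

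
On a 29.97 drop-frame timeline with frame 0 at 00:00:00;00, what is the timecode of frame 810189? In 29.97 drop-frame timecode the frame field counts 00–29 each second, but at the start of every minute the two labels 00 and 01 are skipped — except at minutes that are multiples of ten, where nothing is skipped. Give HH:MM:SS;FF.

Each 10-minute DF block holds 10 × 60 × 30 − 9 × 2 = 17982 frames. 810189 ÷ 17982 → 45 full blocks, remainder 999.
Within the partial block the first minute is 1800 frames and each further minute 1798, so 0 further minute boundaries passed. Total skipped labels = 18 × 45 + 2 × 0 = 810.
Non-drop label index = 810189 + 810 = 810999; at 30 labels/s that is 07:30:33:09, i.e. DF 07:30:33;09.

07:30:33;09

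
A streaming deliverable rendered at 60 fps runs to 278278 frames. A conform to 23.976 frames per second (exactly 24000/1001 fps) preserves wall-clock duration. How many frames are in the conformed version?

111200 frames

Target frames = source frames × (target rate / source rate) = 278278 × (24000/1001)/(60) = 278278 × 400/1001 = 111200.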